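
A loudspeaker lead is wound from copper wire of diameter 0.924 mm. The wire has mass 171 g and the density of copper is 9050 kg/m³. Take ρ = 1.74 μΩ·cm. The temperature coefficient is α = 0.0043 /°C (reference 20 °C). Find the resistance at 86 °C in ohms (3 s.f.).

0.939 Ω

ρ = 1.74 μΩ·cm = 1.74×10^-8 Ω·m
A = π(d/2)² = π(4.6200e-04 m)² = 6.7055e-07 m²
L = m/(density·A) = 0.171/(9050×6.7055e-07) = 28.18 m
R = ρL/A = (1.74×10^-8)(28.18)/(6.7055e-07) = 0.7312 Ω
R(86 °C) = 0.7312 × (1 + 0.0043×66) = 0.939 Ω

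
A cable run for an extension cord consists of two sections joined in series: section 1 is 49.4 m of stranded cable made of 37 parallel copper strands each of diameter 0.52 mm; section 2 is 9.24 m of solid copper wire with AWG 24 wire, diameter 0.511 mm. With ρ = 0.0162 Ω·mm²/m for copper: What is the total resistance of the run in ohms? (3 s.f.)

ρ = 0.0162 Ω·mm²/m = 1.62×10^-8 Ω·m
Section 1: A_strand = π(2.6000e-04)² = 2.124e-07 m²; R₁ = ρL/(N·A_s) = (1.62×10^-8)(49.4)/(37×2.124e-07) = 0.1018 Ω
Section 2: A = π(0.511/2 mm)² = π(2.5550e-04 m)² = 2.051e-07 m²
R₂ = (1.62×10^-8)(9.24)/(2.051e-07) = 0.7299 Ω
R = R₁ + R₂ = 0.832 Ω

0.832 Ω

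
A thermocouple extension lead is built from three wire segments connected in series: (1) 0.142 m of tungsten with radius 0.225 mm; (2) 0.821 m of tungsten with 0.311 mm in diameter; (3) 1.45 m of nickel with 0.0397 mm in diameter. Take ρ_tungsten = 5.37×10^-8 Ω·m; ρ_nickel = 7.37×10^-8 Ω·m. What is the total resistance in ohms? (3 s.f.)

Seg 1: A = πr² = π(2.2500e-04 m)² = 1.590e-07 m²
R_1 = (5.37×10^-8)(0.142)/(1.590e-07) = 0.04795 Ω
Seg 2: A = π(d/2)² = π(1.5550e-04 m)² = 7.596e-08 m²
R_2 = (5.37×10^-8)(0.821)/(7.596e-08) = 0.5804 Ω
Seg 3: A = π(d/2)² = π(1.9850e-05 m)² = 1.238e-09 m²
R_3 = (7.37×10^-8)(1.45)/(1.238e-09) = 86.33 Ω
R_total = R_1 + R_2 + R_3 = 87.0 Ω

87.0 Ω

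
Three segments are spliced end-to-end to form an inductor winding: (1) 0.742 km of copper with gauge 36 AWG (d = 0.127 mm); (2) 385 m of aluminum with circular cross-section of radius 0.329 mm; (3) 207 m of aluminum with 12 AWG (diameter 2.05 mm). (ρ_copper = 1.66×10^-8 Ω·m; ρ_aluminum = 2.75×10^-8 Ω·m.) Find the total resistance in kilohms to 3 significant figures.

1.01 kΩ

Seg 1: A = π(0.127/2 mm)² = π(6.3500e-05 m)² = 1.267e-08 m²
R_1 = (1.66×10^-8)(742)/(1.267e-08) = 972.3 Ω
Seg 2: A = πr² = π(3.2900e-04 m)² = 3.400e-07 m²
R_2 = (2.75×10^-8)(385)/(3.400e-07) = 31.14 Ω
Seg 3: A = π(2.05/2 mm)² = π(1.0250e-03 m)² = 3.301e-06 m²
R_3 = (2.75×10^-8)(207)/(3.301e-06) = 1.725 Ω
R_total = R_1 + R_2 + R_3 = 1.01 kΩ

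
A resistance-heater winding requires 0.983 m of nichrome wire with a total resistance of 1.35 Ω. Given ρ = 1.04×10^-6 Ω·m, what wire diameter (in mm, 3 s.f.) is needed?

A = ρL/R = (1.04×10^-6)(0.983)/(1.35) = 7.573e-07 m²
d = 2√(A/π) = 9.819e-04 m = 0.982 mm

0.982 mm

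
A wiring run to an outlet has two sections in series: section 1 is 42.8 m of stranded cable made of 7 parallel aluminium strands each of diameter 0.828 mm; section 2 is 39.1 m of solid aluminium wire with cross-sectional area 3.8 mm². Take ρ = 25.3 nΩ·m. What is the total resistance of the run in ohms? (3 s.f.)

ρ = 25.3 nΩ·m = 2.53×10^-8 Ω·m
Section 1: A_strand = π(4.1400e-04)² = 5.385e-07 m²; R₁ = ρL/(N·A_s) = (2.53×10^-8)(42.8)/(7×5.385e-07) = 0.2873 Ω
Section 2: A = 3.8 mm² = 3.800e-06 m²
R₂ = (2.53×10^-8)(39.1)/(3.800e-06) = 0.2603 Ω
R = R₁ + R₂ = 0.548 Ω

0.548 Ω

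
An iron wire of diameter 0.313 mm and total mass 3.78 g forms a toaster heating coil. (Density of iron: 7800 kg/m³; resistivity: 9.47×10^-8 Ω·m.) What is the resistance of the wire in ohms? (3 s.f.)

A = π(d/2)² = π(1.5650e-04 m)² = 7.6945e-08 m²
L = m/(density·A) = 0.00378/(7800×7.6945e-08) = 6.298 m
R = ρL/A = (9.47×10^-8)(6.298)/(7.6945e-08) = 7.75 Ω

7.75 Ω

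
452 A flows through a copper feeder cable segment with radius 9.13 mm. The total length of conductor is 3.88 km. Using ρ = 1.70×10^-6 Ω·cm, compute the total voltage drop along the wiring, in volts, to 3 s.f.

ρ = 1.70×10^-6 Ω·cm = 1.70×10^-8 Ω·m
A = πr² = π(9.1300e-03 m)² = 2.619e-04 m²
R = ρL/A = (1.70×10^-8)(3880)/(2.619e-04) = 0.2519 Ω
V = IR = 452 × 0.2519 = 114 V

114 V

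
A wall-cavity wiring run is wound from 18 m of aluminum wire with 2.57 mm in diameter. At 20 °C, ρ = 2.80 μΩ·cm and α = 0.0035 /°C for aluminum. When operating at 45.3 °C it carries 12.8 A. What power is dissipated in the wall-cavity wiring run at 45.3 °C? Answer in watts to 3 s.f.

ρ = 2.80 μΩ·cm = 2.80×10^-8 Ω·m
A = π(d/2)² = π(1.2850e-03 m)² = 5.187e-06 m²
R₍20₎ = ρL/A = (2.80×10^-8)(18)/(5.187e-06) = 0.09716 Ω
R₍45.3₎ = R₍20₎(1 + αΔT) = 0.09716 × (1 + 0.0035×25.3) = 0.1058 Ω
P = I²R = (12.8)² × 0.1058 = 17.3 W

17.3 W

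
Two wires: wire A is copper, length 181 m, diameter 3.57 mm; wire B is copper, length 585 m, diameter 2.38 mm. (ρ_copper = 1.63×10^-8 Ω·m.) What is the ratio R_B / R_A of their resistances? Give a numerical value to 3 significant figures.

7.27

R ∝ ρL/d², so R_B/R_A = (L_B/L_A) × (d_A/d_B)²
= (585/181) × (3.57/2.38)² = 7.27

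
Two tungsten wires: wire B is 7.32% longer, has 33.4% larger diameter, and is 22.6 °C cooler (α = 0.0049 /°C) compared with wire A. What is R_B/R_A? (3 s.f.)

R ∝ ρL/d² with ρ ∝ (1+αΔT), so R_B/R_A = (1 + 7.32/100) × (1 + 33.4/100)⁻² × (1 − 0.0049×22.6)
= 1.073 × 0.5619 × 0.8893 = 0.536

0.536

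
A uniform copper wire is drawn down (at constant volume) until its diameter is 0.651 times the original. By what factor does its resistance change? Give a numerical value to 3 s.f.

5.57

Volume constant ⇒ L' = L/r² with r = 0.651. R' = ρL'/A' = ρ(L/r²)/(πr²d₀²/4) = R/r⁴.
Factor = 5.57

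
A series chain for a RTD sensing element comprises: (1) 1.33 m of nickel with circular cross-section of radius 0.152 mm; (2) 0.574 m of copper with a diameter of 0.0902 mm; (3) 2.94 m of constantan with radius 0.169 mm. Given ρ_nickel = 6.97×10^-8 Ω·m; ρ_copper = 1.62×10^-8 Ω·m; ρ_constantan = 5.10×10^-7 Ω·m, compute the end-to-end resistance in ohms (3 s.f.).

19.4 Ω

Seg 1: A = πr² = π(1.5200e-04 m)² = 7.258e-08 m²
R_1 = (6.97×10^-8)(1.33)/(7.258e-08) = 1.277 Ω
Seg 2: A = π(d/2)² = π(4.5100e-05 m)² = 6.390e-09 m²
R_2 = (1.62×10^-8)(0.574)/(6.390e-09) = 1.455 Ω
Seg 3: A = πr² = π(1.6900e-04 m)² = 8.973e-08 m²
R_3 = (5.10×10^-7)(2.94)/(8.973e-08) = 16.71 Ω
R_total = R_1 + R_2 + R_3 = 19.4 Ω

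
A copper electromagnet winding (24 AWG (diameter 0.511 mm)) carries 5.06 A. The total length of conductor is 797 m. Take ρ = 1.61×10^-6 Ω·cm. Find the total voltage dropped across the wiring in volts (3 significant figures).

ρ = 1.61×10^-6 Ω·cm = 1.61×10^-8 Ω·m
A = π(0.511/2 mm)² = π(2.5550e-04 m)² = 2.051e-07 m²
R = ρL/A = (1.61×10^-8)(797)/(2.051e-07) = 62.57 Ω
V = IR = 5.06 × 62.57 = 317 V

317 V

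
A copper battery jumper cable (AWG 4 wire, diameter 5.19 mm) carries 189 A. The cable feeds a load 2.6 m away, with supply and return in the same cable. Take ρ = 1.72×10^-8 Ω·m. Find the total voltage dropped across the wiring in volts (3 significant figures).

0.799 V

A = π(5.19/2 mm)² = π(2.5950e-03 m)² = 2.116e-05 m²
Total conductor length (both ways) L = 2 × 2.6 = 5.2 m
R = ρL/A = (1.72×10^-8)(5.2)/(2.116e-05) = 0.004228 Ω
V = IR = 189 × 0.004228 = 0.799 V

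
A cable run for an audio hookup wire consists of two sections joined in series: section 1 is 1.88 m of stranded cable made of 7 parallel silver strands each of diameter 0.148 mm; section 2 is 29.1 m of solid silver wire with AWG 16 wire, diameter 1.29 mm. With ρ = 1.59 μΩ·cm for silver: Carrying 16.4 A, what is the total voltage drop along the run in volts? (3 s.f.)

9.88 V

ρ = 1.59 μΩ·cm = 1.59×10^-8 Ω·m
Section 1: A_strand = π(7.4000e-05)² = 1.720e-08 m²; R₁ = ρL/(N·A_s) = (1.59×10^-8)(1.88)/(7×1.720e-08) = 0.2482 Ω
Section 2: A = π(1.29/2 mm)² = π(6.4500e-04 m)² = 1.307e-06 m²
R₂ = (1.59×10^-8)(29.1)/(1.307e-06) = 0.354 Ω
R = R₁ + R₂ = 0.6022 Ω
V = IR = 16.4 × 0.6022 = 9.88 V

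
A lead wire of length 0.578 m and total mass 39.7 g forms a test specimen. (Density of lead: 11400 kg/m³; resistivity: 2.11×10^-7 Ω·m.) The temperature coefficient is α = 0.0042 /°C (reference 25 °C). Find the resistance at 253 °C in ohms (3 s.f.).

A = m/(density·L) = 0.0397/(11400×0.578) = 6.0250e-06 m²
R = ρL/A = (2.11×10^-7)(0.578)/(6.0250e-06) = 0.02024 Ω
R(253 °C) = 0.02024 × (1 + 0.0042×228) = 0.0396 Ω

0.0396 Ω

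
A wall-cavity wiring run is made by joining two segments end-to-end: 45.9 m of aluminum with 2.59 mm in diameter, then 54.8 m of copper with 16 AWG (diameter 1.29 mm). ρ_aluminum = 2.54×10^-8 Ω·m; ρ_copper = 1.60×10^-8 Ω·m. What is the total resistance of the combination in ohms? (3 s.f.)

0.892 Ω

Segment 1: A = π(d/2)² = π(1.2950e-03 m)² = 5.269e-06 m²
R₁ = ρL/A = (2.54×10^-8)(45.9)/(5.269e-06) = 0.2213 Ω
Segment 2: A = π(1.29/2 mm)² = π(6.4500e-04 m)² = 1.307e-06 m²
R₂ = (1.60×10^-8)(54.8)/(1.307e-06) = 0.6709 Ω
R = R₁ + R₂ = 0.892 Ω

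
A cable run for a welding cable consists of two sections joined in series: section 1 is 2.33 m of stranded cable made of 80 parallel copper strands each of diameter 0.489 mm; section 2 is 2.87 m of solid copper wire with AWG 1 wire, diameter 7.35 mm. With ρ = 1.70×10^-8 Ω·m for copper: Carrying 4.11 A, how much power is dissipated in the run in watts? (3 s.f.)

0.0640 W

Section 1: A_strand = π(2.4450e-04)² = 1.878e-07 m²; R₁ = ρL/(N·A_s) = (1.70×10^-8)(2.33)/(80×1.878e-07) = 0.002636 Ω
Section 2: A = π(7.35/2 mm)² = π(3.6750e-03 m)² = 4.243e-05 m²
R₂ = (1.70×10^-8)(2.87)/(4.243e-05) = 0.00115 Ω
R = R₁ + R₂ = 0.003786 Ω
P = I²R = (4.11)² × 0.003786 = 0.0640 W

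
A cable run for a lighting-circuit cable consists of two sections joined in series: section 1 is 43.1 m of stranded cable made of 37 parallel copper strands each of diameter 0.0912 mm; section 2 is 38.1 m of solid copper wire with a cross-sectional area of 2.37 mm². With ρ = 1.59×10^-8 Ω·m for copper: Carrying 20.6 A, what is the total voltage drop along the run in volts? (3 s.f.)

Section 1: A_strand = π(4.5600e-05)² = 6.533e-09 m²; R₁ = ρL/(N·A_s) = (1.59×10^-8)(43.1)/(37×6.533e-09) = 2.835 Ω
Section 2: A = 2.37 mm² = 2.370e-06 m²
R₂ = (1.59×10^-8)(38.1)/(2.370e-06) = 0.2556 Ω
R = R₁ + R₂ = 3.091 Ω
V = IR = 20.6 × 3.091 = 63.7 V

63.7 V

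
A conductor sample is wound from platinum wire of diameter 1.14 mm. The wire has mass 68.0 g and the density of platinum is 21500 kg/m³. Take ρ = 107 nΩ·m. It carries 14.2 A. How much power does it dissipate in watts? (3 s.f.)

65.5 W

ρ = 107 nΩ·m = 1.07×10^-7 Ω·m
A = π(d/2)² = π(5.7000e-04 m)² = 1.0207e-06 m²
L = m/(density·A) = 0.068/(21500×1.0207e-06) = 3.099 m
R = ρL/A = (1.07×10^-7)(3.099)/(1.0207e-06) = 0.3248 Ω
P = I²R = (14.2)² × 0.3248 = 65.5 W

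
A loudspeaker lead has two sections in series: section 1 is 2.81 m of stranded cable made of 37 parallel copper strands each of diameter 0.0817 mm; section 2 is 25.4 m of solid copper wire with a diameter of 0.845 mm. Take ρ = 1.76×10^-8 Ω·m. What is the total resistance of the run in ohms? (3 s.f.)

1.05 Ω

Section 1: A_strand = π(4.0850e-05)² = 5.242e-09 m²; R₁ = ρL/(N·A_s) = (1.76×10^-8)(2.81)/(37×5.242e-09) = 0.255 Ω
Section 2: A = π(d/2)² = π(4.2250e-04 m)² = 5.608e-07 m²
R₂ = (1.76×10^-8)(25.4)/(5.608e-07) = 0.7972 Ω
R = R₁ + R₂ = 1.05 Ω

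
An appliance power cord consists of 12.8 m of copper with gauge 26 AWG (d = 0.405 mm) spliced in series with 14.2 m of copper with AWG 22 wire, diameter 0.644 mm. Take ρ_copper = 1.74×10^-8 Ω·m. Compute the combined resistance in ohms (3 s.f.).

2.49 Ω

Segment 1: A = π(0.405/2 mm)² = π(2.0250e-04 m)² = 1.288e-07 m²
R₁ = ρL/A = (1.74×10^-8)(12.8)/(1.288e-07) = 1.729 Ω
Segment 2: A = π(0.644/2 mm)² = π(3.2200e-04 m)² = 3.257e-07 m²
R₂ = (1.74×10^-8)(14.2)/(3.257e-07) = 0.7585 Ω
R = R₁ + R₂ = 2.49 Ω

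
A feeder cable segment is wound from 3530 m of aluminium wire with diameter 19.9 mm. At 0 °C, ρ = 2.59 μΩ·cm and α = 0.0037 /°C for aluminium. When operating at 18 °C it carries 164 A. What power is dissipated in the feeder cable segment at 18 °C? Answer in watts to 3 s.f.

ρ = 2.59 μΩ·cm = 2.59×10^-8 Ω·m
A = π(d/2)² = π(9.9500e-03 m)² = 3.110e-04 m²
R₍0₎ = ρL/A = (2.59×10^-8)(3530)/(3.110e-04) = 0.294 Ω
R₍18₎ = R₍0₎(1 + αΔT) = 0.294 × (1 + 0.0037×18) = 0.3135 Ω
P = I²R = (164)² × 0.3135 = 8430 W

8430 W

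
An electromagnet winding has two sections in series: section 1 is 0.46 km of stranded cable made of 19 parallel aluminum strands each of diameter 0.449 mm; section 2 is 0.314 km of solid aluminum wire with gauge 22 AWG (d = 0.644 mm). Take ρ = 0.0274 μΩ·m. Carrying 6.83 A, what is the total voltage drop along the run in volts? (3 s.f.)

ρ = 0.0274 μΩ·m = 2.74×10^-8 Ω·m
Section 1: A_strand = π(2.2450e-04)² = 1.583e-07 m²; R₁ = ρL/(N·A_s) = (2.74×10^-8)(460)/(19×1.583e-07) = 4.19 Ω
Section 2: A = π(0.644/2 mm)² = π(3.2200e-04 m)² = 3.257e-07 m²
R₂ = (2.74×10^-8)(314)/(3.257e-07) = 26.41 Ω
R = R₁ + R₂ = 30.6 Ω
V = IR = 6.83 × 30.6 = 209 V

209 V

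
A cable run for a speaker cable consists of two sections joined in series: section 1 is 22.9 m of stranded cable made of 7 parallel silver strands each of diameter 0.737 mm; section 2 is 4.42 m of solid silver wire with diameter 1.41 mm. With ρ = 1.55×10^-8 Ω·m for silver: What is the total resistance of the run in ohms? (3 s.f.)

Section 1: A_strand = π(3.6850e-04)² = 4.266e-07 m²; R₁ = ρL/(N·A_s) = (1.55×10^-8)(22.9)/(7×4.266e-07) = 0.1189 Ω
Section 2: A = π(d/2)² = π(7.0500e-04 m)² = 1.561e-06 m²
R₂ = (1.55×10^-8)(4.42)/(1.561e-06) = 0.04388 Ω
R = R₁ + R₂ = 0.163 Ω

0.163 Ω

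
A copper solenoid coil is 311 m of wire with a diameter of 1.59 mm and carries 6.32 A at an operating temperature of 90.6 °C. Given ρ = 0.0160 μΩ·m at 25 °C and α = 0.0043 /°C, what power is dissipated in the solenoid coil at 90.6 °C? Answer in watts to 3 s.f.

128 W

ρ = 0.0160 μΩ·m = 1.60×10^-8 Ω·m
A = π(d/2)² = π(7.9500e-04 m)² = 1.986e-06 m²
R₍25₎ = ρL/A = (1.60×10^-8)(311)/(1.986e-06) = 2.506 Ω
R₍90.6₎ = R₍25₎(1 + αΔT) = 2.506 × (1 + 0.0043×65.6) = 3.213 Ω
P = I²R = (6.32)² × 3.213 = 128 W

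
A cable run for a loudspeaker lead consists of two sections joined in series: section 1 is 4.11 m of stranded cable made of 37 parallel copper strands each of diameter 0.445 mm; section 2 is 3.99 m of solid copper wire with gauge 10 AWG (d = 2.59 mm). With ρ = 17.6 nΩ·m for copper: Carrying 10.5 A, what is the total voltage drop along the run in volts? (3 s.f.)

0.272 V

ρ = 17.6 nΩ·m = 1.76×10^-8 Ω·m
Section 1: A_strand = π(2.2250e-04)² = 1.555e-07 m²; R₁ = ρL/(N·A_s) = (1.76×10^-8)(4.11)/(37×1.555e-07) = 0.01257 Ω
Section 2: A = π(2.59/2 mm)² = π(1.2950e-03 m)² = 5.269e-06 m²
R₂ = (1.76×10^-8)(3.99)/(5.269e-06) = 0.01333 Ω
R = R₁ + R₂ = 0.0259 Ω
V = IR = 10.5 × 0.0259 = 0.272 V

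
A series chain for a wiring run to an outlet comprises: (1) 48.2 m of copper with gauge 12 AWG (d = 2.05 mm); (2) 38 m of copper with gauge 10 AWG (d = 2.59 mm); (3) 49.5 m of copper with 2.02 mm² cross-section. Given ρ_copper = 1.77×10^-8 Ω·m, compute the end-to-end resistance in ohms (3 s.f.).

Seg 1: A = π(2.05/2 mm)² = π(1.0250e-03 m)² = 3.301e-06 m²
R_1 = (1.77×10^-8)(48.2)/(3.301e-06) = 0.2585 Ω
Seg 2: A = π(2.59/2 mm)² = π(1.2950e-03 m)² = 5.269e-06 m²
R_2 = (1.77×10^-8)(38)/(5.269e-06) = 0.1277 Ω
Seg 3: A = 2.02 mm² = 2.020e-06 m²
R_3 = (1.77×10^-8)(49.5)/(2.020e-06) = 0.4337 Ω
R_total = R_1 + R_2 + R_3 = 0.820 Ω

0.820 Ω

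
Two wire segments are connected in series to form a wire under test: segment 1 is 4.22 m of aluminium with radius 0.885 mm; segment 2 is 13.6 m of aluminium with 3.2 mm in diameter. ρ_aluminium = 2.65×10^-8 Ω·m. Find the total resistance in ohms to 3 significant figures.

Segment 1: A = πr² = π(8.8500e-04 m)² = 2.461e-06 m²
R₁ = ρL/A = (2.65×10^-8)(4.22)/(2.461e-06) = 0.04545 Ω
Segment 2: A = π(d/2)² = π(1.6000e-03 m)² = 8.042e-06 m²
R₂ = (2.65×10^-8)(13.6)/(8.042e-06) = 0.04481 Ω
R = R₁ + R₂ = 0.0903 Ω

0.0903 Ω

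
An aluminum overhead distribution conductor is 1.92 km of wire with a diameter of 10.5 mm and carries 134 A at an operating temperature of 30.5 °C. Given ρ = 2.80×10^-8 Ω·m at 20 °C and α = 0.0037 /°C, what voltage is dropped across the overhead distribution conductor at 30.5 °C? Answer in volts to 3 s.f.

86.4 V

A = π(d/2)² = π(5.2500e-03 m)² = 8.659e-05 m²
R₍20₎ = ρL/A = (2.80×10^-8)(1920)/(8.659e-05) = 0.6209 Ω
R₍30.5₎ = R₍20₎(1 + αΔT) = 0.6209 × (1 + 0.0037×10.5) = 0.645 Ω
V = IR = 134 × 0.645 = 86.4 V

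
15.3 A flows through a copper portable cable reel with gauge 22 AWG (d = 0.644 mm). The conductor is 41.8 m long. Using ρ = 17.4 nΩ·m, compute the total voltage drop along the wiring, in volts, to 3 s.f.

34.2 V

ρ = 17.4 nΩ·m = 1.74×10^-8 Ω·m
A = π(0.644/2 mm)² = π(3.2200e-04 m)² = 3.257e-07 m²
R = ρL/A = (1.74×10^-8)(41.8)/(3.257e-07) = 2.233 Ω
V = IR = 15.3 × 2.233 = 34.2 V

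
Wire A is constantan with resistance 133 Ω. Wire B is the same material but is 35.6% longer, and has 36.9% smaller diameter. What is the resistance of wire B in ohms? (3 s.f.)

R ∝ L/d², so R_B/R_A = (1 + 35.6/100) × (1 − 36.9/100)⁻²
= 1.356 × 2.511 = 3.406
R_B = 3.406 × 133 = 453 Ω

453 Ω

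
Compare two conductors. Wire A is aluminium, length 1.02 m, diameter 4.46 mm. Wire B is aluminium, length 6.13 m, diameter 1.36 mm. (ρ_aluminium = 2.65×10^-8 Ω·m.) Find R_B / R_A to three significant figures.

R ∝ ρL/d², so R_B/R_A = (L_B/L_A) × (d_A/d_B)²
= (6.13/1.02) × (4.46/1.36)² = 64.6

64.6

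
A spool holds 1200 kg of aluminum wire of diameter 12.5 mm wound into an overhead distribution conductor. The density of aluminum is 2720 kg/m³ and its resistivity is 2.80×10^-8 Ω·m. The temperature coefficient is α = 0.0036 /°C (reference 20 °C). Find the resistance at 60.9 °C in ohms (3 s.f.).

A = π(d/2)² = π(6.2500e-03 m)² = 1.2272e-04 m²
L = m/(density·A) = 1200/(2720×1.2272e-04) = 3595 m
R = ρL/A = (2.80×10^-8)(3595)/(1.2272e-04) = 0.8203 Ω
R(60.9 °C) = 0.8203 × (1 + 0.0036×40.9) = 0.941 Ω

0.941 Ω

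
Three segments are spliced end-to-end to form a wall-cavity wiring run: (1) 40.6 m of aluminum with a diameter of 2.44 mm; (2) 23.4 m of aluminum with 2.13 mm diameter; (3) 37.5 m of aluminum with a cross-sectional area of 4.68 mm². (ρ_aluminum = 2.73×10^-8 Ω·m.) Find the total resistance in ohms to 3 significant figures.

0.635 Ω

Seg 1: A = π(d/2)² = π(1.2200e-03 m)² = 4.676e-06 m²
R_1 = (2.73×10^-8)(40.6)/(4.676e-06) = 0.237 Ω
Seg 2: A = π(d/2)² = π(1.0650e-03 m)² = 3.563e-06 m²
R_2 = (2.73×10^-8)(23.4)/(3.563e-06) = 0.1793 Ω
Seg 3: A = 4.68 mm² = 4.680e-06 m²
R_3 = (2.73×10^-8)(37.5)/(4.680e-06) = 0.2188 Ω
R_total = R_1 + R_2 + R_3 = 0.635 Ω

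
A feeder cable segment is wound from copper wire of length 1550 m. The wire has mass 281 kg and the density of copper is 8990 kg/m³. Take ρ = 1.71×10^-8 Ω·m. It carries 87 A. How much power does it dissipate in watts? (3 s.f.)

A = m/(density·L) = 281/(8990×1550) = 2.0166e-05 m²
R = ρL/A = (1.71×10^-8)(1550)/(2.0166e-05) = 1.314 Ω
P = I²R = (87)² × 1.314 = 9950 W

9950 W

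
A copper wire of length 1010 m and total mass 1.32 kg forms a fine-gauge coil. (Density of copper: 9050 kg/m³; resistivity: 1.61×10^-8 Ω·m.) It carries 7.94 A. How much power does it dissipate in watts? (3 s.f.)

A = m/(density·L) = 1.32/(9050×1010) = 1.4441e-07 m²
R = ρL/A = (1.61×10^-8)(1010)/(1.4441e-07) = 112.6 Ω
P = I²R = (7.94)² × 112.6 = 7100 W

7100 W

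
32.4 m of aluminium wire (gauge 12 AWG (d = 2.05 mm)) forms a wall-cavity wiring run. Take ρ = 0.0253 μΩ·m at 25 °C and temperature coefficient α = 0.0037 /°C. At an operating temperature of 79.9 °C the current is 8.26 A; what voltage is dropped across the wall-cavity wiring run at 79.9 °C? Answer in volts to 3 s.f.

ρ = 0.0253 μΩ·m = 2.53×10^-8 Ω·m
A = π(2.05/2 mm)² = π(1.0250e-03 m)² = 3.301e-06 m²
R₍25₎ = ρL/A = (2.53×10^-8)(32.4)/(3.301e-06) = 0.2484 Ω
R₍79.9₎ = R₍25₎(1 + αΔT) = 0.2484 × (1 + 0.0037×54.9) = 0.2988 Ω
V = IR = 8.26 × 0.2988 = 2.47 V

2.47 V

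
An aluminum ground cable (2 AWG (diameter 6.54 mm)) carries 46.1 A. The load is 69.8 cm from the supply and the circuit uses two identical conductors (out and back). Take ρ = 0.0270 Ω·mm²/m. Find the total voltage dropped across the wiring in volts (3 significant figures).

ρ = 0.0270 Ω·mm²/m = 2.70×10^-8 Ω·m
A = π(6.54/2 mm)² = π(3.2700e-03 m)² = 3.359e-05 m²
Total conductor length (both ways) L = 2 × 0.698 = 1.396 m
R = ρL/A = (2.70×10^-8)(1.396)/(3.359e-05) = 0.001122 Ω
V = IR = 46.1 × 0.001122 = 0.0517 V

0.0517 V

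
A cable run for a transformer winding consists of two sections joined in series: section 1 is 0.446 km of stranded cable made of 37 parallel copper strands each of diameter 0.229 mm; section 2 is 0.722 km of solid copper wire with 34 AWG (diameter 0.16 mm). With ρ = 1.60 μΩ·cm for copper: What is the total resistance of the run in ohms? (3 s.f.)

579 Ω

ρ = 1.60 μΩ·cm = 1.60×10^-8 Ω·m
Section 1: A_strand = π(1.1450e-04)² = 4.119e-08 m²; R₁ = ρL/(N·A_s) = (1.60×10^-8)(446)/(37×4.119e-08) = 4.683 Ω
Section 2: A = π(0.16/2 mm)² = π(8.0000e-05 m)² = 2.011e-08 m²
R₂ = (1.60×10^-8)(722)/(2.011e-08) = 574.5 Ω
R = R₁ + R₂ = 579 Ω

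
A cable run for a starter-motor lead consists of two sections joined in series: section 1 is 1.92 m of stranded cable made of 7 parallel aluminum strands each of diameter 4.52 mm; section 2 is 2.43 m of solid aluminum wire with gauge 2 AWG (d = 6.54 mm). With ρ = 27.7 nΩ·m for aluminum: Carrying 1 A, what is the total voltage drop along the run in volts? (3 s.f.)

ρ = 27.7 nΩ·m = 2.77×10^-8 Ω·m
Section 1: A_strand = π(2.2600e-03)² = 1.605e-05 m²; R₁ = ρL/(N·A_s) = (2.77×10^-8)(1.92)/(7×1.605e-05) = 4.735×10^-4 Ω
Section 2: A = π(6.54/2 mm)² = π(3.2700e-03 m)² = 3.359e-05 m²
R₂ = (2.77×10^-8)(2.43)/(3.359e-05) = 0.002004 Ω
R = R₁ + R₂ = 0.002477 Ω
V = IR = 1 × 0.002477 = 0.00248 V

0.00248 V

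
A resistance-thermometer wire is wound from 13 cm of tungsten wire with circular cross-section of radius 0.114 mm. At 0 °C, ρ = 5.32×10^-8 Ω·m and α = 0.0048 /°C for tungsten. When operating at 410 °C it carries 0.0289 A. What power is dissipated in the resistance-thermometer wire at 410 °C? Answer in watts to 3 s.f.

4.20×10^-4 W

A = πr² = π(1.1400e-04 m)² = 4.083e-08 m²
R₍0₎ = ρL/A = (5.32×10^-8)(0.13)/(4.083e-08) = 0.1694 Ω
R₍410₎ = R₍0₎(1 + αΔT) = 0.1694 × (1 + 0.0048×410) = 0.5028 Ω
P = I²R = (0.0289)² × 0.5028 = 4.20×10^-4 W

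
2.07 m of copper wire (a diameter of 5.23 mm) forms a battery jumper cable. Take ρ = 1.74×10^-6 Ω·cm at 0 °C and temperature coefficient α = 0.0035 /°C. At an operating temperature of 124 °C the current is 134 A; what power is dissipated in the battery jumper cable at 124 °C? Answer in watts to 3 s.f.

ρ = 1.74×10^-6 Ω·cm = 1.74×10^-8 Ω·m
A = π(d/2)² = π(2.6150e-03 m)² = 2.148e-05 m²
R₍0₎ = ρL/A = (1.74×10^-8)(2.07)/(2.148e-05) = 0.001677 Ω
R₍124₎ = R₍0₎(1 + αΔT) = 0.001677 × (1 + 0.0035×124) = 0.002404 Ω
P = I²R = (134)² × 0.002404 = 43.2 W

43.2 W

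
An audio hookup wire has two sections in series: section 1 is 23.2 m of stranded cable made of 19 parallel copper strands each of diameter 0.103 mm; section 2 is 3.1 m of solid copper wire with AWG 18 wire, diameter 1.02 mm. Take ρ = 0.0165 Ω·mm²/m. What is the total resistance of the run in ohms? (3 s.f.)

2.48 Ω

ρ = 0.0165 Ω·mm²/m = 1.65×10^-8 Ω·m
Section 1: A_strand = π(5.1500e-05)² = 8.332e-09 m²; R₁ = ρL/(N·A_s) = (1.65×10^-8)(23.2)/(19×8.332e-09) = 2.418 Ω
Section 2: A = π(1.02/2 mm)² = π(5.1000e-04 m)² = 8.171e-07 m²
R₂ = (1.65×10^-8)(3.1)/(8.171e-07) = 0.0626 Ω
R = R₁ + R₂ = 2.48 Ω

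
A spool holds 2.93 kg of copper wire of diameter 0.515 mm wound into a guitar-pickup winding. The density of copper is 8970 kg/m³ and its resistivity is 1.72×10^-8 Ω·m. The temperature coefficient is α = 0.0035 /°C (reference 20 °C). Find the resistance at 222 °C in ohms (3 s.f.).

221 Ω

A = π(d/2)² = π(2.5750e-04 m)² = 2.0831e-07 m²
L = m/(density·A) = 2.93/(8970×2.0831e-07) = 1568 m
R = ρL/A = (1.72×10^-8)(1568)/(2.0831e-07) = 129.5 Ω
R(222 °C) = 129.5 × (1 + 0.0035×202) = 221 Ω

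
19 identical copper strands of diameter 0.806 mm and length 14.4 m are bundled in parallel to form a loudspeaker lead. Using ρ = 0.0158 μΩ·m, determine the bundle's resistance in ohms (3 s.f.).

0.0235 Ω

ρ = 0.0158 μΩ·m = 1.58×10^-8 Ω·m
A_strand = π(4.0300e-04 m)² = 5.102e-07 m²
R_strand = ρL/A = (1.58×10^-8)(14.4)/(5.102e-07) = 0.4459 Ω
R_total = R_strand/N = 0.4459/19 = 0.0235 Ω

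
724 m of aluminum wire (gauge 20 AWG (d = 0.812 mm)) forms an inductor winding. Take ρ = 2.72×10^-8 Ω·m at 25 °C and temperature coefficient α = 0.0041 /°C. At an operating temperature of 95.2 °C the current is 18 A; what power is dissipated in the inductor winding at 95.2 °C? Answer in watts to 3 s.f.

15900 W

A = π(0.812/2 mm)² = π(4.0600e-04 m)² = 5.178e-07 m²
R₍25₎ = ρL/A = (2.72×10^-8)(724)/(5.178e-07) = 38.03 Ω
R₍95.2₎ = R₍25₎(1 + αΔT) = 38.03 × (1 + 0.0041×70.2) = 48.97 Ω
P = I²R = (18)² × 48.97 = 15900 W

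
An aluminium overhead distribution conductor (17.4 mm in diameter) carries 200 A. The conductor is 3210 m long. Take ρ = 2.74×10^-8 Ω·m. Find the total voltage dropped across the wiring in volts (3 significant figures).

A = π(d/2)² = π(8.7000e-03 m)² = 2.378e-04 m²
R = ρL/A = (2.74×10^-8)(3210)/(2.378e-04) = 0.3699 Ω
V = IR = 200 × 0.3699 = 74.0 V

74.0 V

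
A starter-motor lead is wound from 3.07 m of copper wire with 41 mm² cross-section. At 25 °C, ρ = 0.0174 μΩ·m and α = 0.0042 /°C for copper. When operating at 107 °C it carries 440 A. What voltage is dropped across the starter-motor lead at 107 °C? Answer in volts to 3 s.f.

ρ = 0.0174 μΩ·m = 1.74×10^-8 Ω·m
A = 41 mm² = 4.100e-05 m²
R₍25₎ = ρL/A = (1.74×10^-8)(3.07)/(4.100e-05) = 0.001303 Ω
R₍107₎ = R₍25₎(1 + αΔT) = 0.001303 × (1 + 0.0042×82) = 0.001752 Ω
V = IR = 440 × 0.001752 = 0.771 V

0.771 V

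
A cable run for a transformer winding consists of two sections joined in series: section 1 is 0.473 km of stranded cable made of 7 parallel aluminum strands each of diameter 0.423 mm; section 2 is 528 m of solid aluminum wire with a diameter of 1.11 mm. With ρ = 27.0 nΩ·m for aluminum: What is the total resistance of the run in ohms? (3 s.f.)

27.7 Ω

ρ = 27.0 nΩ·m = 2.70×10^-8 Ω·m
Section 1: A_strand = π(2.1150e-04)² = 1.405e-07 m²; R₁ = ρL/(N·A_s) = (2.70×10^-8)(473)/(7×1.405e-07) = 12.98 Ω
Section 2: A = π(d/2)² = π(5.5500e-04 m)² = 9.677e-07 m²
R₂ = (2.70×10^-8)(528)/(9.677e-07) = 14.73 Ω
R = R₁ + R₂ = 27.7 Ω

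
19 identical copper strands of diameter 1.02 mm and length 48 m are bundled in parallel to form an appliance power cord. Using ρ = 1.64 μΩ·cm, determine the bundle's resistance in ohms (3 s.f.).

ρ = 1.64 μΩ·cm = 1.64×10^-8 Ω·m
A_strand = π(5.1000e-04 m)² = 8.171e-07 m²
R_strand = ρL/A = (1.64×10^-8)(48)/(8.171e-07) = 0.9634 Ω
R_total = R_strand/N = 0.9634/19 = 0.0507 Ω

0.0507 Ω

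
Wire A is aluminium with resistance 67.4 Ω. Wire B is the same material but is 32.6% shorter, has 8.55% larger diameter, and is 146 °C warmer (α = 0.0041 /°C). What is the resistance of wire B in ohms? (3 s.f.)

R ∝ ρL/d² with ρ ∝ (1+αΔT), so R_B/R_A = (1 − 32.6/100) × (1 + 8.55/100)⁻² × (1 + 0.0041×146)
= 0.674 × 0.8487 × 1.599 = 0.9144
R_B = 0.9144 × 67.4 = 61.6 Ω

61.6 Ω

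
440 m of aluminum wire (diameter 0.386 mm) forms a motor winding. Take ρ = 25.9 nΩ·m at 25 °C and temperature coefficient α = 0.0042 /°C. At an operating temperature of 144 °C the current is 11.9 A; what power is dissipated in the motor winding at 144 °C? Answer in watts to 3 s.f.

20700 W

ρ = 25.9 nΩ·m = 2.59×10^-8 Ω·m
A = π(d/2)² = π(1.9300e-04 m)² = 1.170e-07 m²
R₍25₎ = ρL/A = (2.59×10^-8)(440)/(1.170e-07) = 97.38 Ω
R₍144₎ = R₍25₎(1 + αΔT) = 97.38 × (1 + 0.0042×119) = 146.1 Ω
P = I²R = (11.9)² × 146.1 = 20700 W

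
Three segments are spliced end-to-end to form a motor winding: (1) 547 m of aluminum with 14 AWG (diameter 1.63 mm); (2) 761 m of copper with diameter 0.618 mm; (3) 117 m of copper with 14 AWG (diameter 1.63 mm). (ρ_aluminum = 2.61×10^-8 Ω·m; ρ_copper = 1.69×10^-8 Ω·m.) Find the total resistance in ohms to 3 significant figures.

50.7 Ω

Seg 1: A = π(1.63/2 mm)² = π(8.1500e-04 m)² = 2.087e-06 m²
R_1 = (2.61×10^-8)(547)/(2.087e-06) = 6.842 Ω
Seg 2: A = π(d/2)² = π(3.0900e-04 m)² = 3.000e-07 m²
R_2 = (1.69×10^-8)(761)/(3.000e-07) = 42.88 Ω
Seg 3: A = π(1.63/2 mm)² = π(8.1500e-04 m)² = 2.087e-06 m²
R_3 = (1.69×10^-8)(117)/(2.087e-06) = 0.9476 Ω
R_total = R_1 + R_2 + R_3 = 50.7 Ω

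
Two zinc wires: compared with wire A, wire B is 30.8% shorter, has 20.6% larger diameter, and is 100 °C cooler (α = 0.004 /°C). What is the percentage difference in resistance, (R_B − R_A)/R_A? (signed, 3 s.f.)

R ∝ ρL/d² with ρ ∝ (1+αΔT), so R_B/R_A = (1 − 30.8/100) × (1 + 20.6/100)⁻² × (1 − 0.004×100)
= 0.692 × 0.6875 × 0.6 = 0.2855
(R_B − R_A)/R_A = 0.2855 − 1 = -71.5%

-71.5%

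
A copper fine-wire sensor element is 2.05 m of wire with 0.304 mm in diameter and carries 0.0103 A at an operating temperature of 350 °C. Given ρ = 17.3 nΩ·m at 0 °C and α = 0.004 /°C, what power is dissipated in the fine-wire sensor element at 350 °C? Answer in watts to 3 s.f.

ρ = 17.3 nΩ·m = 1.73×10^-8 Ω·m
A = π(d/2)² = π(1.5200e-04 m)² = 7.258e-08 m²
R₍0₎ = ρL/A = (1.73×10^-8)(2.05)/(7.258e-08) = 0.4886 Ω
R₍350₎ = R₍0₎(1 + αΔT) = 0.4886 × (1 + 0.004×350) = 1.173 Ω
P = I²R = (0.0103)² × 1.173 = 1.24×10^-4 W

1.24×10^-4 W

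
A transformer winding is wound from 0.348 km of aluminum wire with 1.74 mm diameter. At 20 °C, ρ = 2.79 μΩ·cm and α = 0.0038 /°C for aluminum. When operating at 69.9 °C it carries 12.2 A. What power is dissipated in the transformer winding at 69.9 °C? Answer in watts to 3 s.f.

723 W

ρ = 2.79 μΩ·cm = 2.79×10^-8 Ω·m
A = π(d/2)² = π(8.7000e-04 m)² = 2.378e-06 m²
R₍20₎ = ρL/A = (2.79×10^-8)(348)/(2.378e-06) = 4.083 Ω
R₍69.9₎ = R₍20₎(1 + αΔT) = 4.083 × (1 + 0.0038×49.9) = 4.857 Ω
P = I²R = (12.2)² × 4.857 = 723 W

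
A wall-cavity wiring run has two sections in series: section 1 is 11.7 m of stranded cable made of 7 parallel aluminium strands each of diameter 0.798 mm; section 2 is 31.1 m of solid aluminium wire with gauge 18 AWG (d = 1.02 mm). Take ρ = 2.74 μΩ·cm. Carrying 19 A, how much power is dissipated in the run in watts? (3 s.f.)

410 W

ρ = 2.74 μΩ·cm = 2.74×10^-8 Ω·m
Section 1: A_strand = π(3.9900e-04)² = 5.001e-07 m²; R₁ = ρL/(N·A_s) = (2.74×10^-8)(11.7)/(7×5.001e-07) = 0.09157 Ω
Section 2: A = π(1.02/2 mm)² = π(5.1000e-04 m)² = 8.171e-07 m²
R₂ = (2.74×10^-8)(31.1)/(8.171e-07) = 1.043 Ω
R = R₁ + R₂ = 1.134 Ω
P = I²R = (19)² × 1.134 = 410 W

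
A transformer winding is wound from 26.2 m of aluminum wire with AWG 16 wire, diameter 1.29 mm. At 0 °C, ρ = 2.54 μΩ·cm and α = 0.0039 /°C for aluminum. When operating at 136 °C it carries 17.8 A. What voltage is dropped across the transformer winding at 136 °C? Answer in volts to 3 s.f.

13.9 V

ρ = 2.54 μΩ·cm = 2.54×10^-8 Ω·m
A = π(1.29/2 mm)² = π(6.4500e-04 m)² = 1.307e-06 m²
R₍0₎ = ρL/A = (2.54×10^-8)(26.2)/(1.307e-06) = 0.5092 Ω
R₍136₎ = R₍0₎(1 + αΔT) = 0.5092 × (1 + 0.0039×136) = 0.7792 Ω
V = IR = 17.8 × 0.7792 = 13.9 V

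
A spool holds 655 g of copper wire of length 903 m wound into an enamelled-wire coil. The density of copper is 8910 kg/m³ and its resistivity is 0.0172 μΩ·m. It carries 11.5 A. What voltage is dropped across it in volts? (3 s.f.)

ρ = 0.0172 μΩ·m = 1.72×10^-8 Ω·m
A = m/(density·L) = 0.655/(8910×903) = 8.1410e-08 m²
R = ρL/A = (1.72×10^-8)(903)/(8.1410e-08) = 190.8 Ω
V = IR = 11.5 × 190.8 = 2190 V

2190 V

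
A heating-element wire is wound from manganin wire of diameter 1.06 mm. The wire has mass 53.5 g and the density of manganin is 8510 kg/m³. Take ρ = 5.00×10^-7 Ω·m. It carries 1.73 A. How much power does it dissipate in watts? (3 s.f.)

A = π(d/2)² = π(5.3000e-04 m)² = 8.8247e-07 m²
L = m/(density·A) = 0.0535/(8510×8.8247e-07) = 7.124 m
R = ρL/A = (5.00×10^-7)(7.124)/(8.8247e-07) = 4.036 Ω
P = I²R = (1.73)² × 4.036 = 12.1 W

12.1 W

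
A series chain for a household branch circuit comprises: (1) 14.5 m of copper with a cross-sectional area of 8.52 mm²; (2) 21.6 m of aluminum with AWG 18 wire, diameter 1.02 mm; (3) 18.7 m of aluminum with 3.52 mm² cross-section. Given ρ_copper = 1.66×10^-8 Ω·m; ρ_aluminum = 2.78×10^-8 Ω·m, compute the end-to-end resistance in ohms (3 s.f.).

0.911 Ω

Seg 1: A = 8.52 mm² = 8.520e-06 m²
R_1 = (1.66×10^-8)(14.5)/(8.520e-06) = 0.02825 Ω
Seg 2: A = π(1.02/2 mm)² = π(5.1000e-04 m)² = 8.171e-07 m²
R_2 = (2.78×10^-8)(21.6)/(8.171e-07) = 0.7349 Ω
Seg 3: A = 3.52 mm² = 3.520e-06 m²
R_3 = (2.78×10^-8)(18.7)/(3.520e-06) = 0.1477 Ω
R_total = R_1 + R_2 + R_3 = 0.911 Ω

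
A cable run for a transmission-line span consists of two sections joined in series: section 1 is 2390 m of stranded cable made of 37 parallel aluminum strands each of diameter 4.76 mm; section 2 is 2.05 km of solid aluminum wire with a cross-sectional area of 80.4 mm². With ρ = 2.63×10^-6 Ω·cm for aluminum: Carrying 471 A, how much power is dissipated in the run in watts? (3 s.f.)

1.70×10^5 W

ρ = 2.63×10^-6 Ω·cm = 2.63×10^-8 Ω·m
Section 1: A_strand = π(2.3800e-03)² = 1.780e-05 m²; R₁ = ρL/(N·A_s) = (2.63×10^-8)(2390)/(37×1.780e-05) = 0.09547 Ω
Section 2: A = 80.4 mm² = 8.040e-05 m²
R₂ = (2.63×10^-8)(2050)/(8.040e-05) = 0.6706 Ω
R = R₁ + R₂ = 0.7661 Ω
P = I²R = (471)² × 0.7661 = 1.70×10^5 W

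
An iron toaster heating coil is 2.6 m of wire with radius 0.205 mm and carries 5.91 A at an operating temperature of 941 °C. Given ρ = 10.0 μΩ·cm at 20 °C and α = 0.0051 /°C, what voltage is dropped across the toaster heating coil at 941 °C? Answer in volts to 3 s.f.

ρ = 10.0 μΩ·cm = 1.00×10^-7 Ω·m
A = πr² = π(2.0500e-04 m)² = 1.320e-07 m²
R₍20₎ = ρL/A = (1.00×10^-7)(2.6)/(1.320e-07) = 1.969 Ω
R₍941₎ = R₍20₎(1 + αΔT) = 1.969 × (1 + 0.0051×921) = 11.22 Ω
V = IR = 5.91 × 11.22 = 66.3 V

66.3 V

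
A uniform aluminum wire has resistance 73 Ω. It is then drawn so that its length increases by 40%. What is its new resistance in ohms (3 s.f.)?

k = 1 + 40/100 = 1.4; volume constant ⇒ A' = A/k, so R' = k²R.
R' = 1.96 × 73 = 143 Ω

143 Ω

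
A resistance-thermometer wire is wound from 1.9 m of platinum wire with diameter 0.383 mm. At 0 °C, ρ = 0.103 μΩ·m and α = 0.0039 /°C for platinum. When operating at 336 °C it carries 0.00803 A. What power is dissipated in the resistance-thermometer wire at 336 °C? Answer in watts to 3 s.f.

ρ = 0.103 μΩ·m = 1.03×10^-7 Ω·m
A = π(d/2)² = π(1.9150e-04 m)² = 1.152e-07 m²
R₍0₎ = ρL/A = (1.03×10^-7)(1.9)/(1.152e-07) = 1.699 Ω
R₍336₎ = R₍0₎(1 + αΔT) = 1.699 × (1 + 0.0039×336) = 3.925 Ω
P = I²R = (0.00803)² × 3.925 = 2.53×10^-4 W

2.53×10^-4 W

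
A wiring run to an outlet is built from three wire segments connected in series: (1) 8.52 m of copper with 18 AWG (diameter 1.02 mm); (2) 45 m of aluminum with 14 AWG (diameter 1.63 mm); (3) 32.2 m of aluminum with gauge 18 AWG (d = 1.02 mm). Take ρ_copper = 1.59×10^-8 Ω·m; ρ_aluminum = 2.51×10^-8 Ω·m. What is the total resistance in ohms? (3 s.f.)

1.70 Ω

Seg 1: A = π(1.02/2 mm)² = π(5.1000e-04 m)² = 8.171e-07 m²
R_1 = (1.59×10^-8)(8.52)/(8.171e-07) = 0.1658 Ω
Seg 2: A = π(1.63/2 mm)² = π(8.1500e-04 m)² = 2.087e-06 m²
R_2 = (2.51×10^-8)(45)/(2.087e-06) = 0.5413 Ω
Seg 3: A = π(1.02/2 mm)² = π(5.1000e-04 m)² = 8.171e-07 m²
R_3 = (2.51×10^-8)(32.2)/(8.171e-07) = 0.9891 Ω
R_total = R_1 + R_2 + R_3 = 1.70 Ω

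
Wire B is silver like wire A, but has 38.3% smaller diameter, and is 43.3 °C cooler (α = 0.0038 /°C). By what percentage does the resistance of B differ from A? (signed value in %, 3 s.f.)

119%

R ∝ ρL/d² with ρ ∝ (1+αΔT), so R_B/R_A = (1 − 38.3/100)⁻² × (1 − 0.0038×43.3)
= 2.627 × 0.8355 = 2.195
(R_B − R_A)/R_A = 2.195 − 1 = 119%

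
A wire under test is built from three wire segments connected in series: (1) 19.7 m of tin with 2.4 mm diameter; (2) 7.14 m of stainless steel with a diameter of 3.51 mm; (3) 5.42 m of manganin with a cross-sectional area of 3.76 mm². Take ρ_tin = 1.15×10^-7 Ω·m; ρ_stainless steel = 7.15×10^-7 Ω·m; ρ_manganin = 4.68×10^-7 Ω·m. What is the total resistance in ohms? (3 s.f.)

1.70 Ω

Seg 1: A = π(d/2)² = π(1.2000e-03 m)² = 4.524e-06 m²
R_1 = (1.15×10^-7)(19.7)/(4.524e-06) = 0.5008 Ω
Seg 2: A = π(d/2)² = π(1.7550e-03 m)² = 9.676e-06 m²
R_2 = (7.15×10^-7)(7.14)/(9.676e-06) = 0.5276 Ω
Seg 3: A = 3.76 mm² = 3.760e-06 m²
R_3 = (4.68×10^-7)(5.42)/(3.760e-06) = 0.6746 Ω
R_total = R_1 + R_2 + R_3 = 1.70 Ω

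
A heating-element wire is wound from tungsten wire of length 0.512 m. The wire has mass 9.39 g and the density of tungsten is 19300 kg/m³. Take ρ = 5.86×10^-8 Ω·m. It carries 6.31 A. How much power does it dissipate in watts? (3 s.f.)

1.26 W

A = m/(density·L) = 0.00939/(19300×0.512) = 9.5025e-07 m²
R = ρL/A = (5.86×10^-8)(0.512)/(9.5025e-07) = 0.03157 Ω
P = I²R = (6.31)² × 0.03157 = 1.26 W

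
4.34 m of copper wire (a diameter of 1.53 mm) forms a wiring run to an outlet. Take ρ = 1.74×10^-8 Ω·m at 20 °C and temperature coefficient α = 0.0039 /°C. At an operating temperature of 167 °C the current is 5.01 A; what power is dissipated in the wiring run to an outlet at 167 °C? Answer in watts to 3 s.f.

1.62 W

A = π(d/2)² = π(7.6500e-04 m)² = 1.839e-06 m²
R₍20₎ = ρL/A = (1.74×10^-8)(4.34)/(1.839e-06) = 0.04107 Ω
R₍167₎ = R₍20₎(1 + αΔT) = 0.04107 × (1 + 0.0039×147) = 0.06462 Ω
P = I²R = (5.01)² × 0.06462 = 1.62 W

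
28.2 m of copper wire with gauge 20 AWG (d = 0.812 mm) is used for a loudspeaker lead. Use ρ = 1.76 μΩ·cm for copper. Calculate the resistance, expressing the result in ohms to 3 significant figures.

0.958 Ω

ρ = 1.76 μΩ·cm = 1.76×10^-8 Ω·m
A = π(0.812/2 mm)² = π(4.0600e-04 m)² = 5.178e-07 m²
R = ρL/A = (1.76×10^-8)(28.2 m)/(5.178e-07 m²) = 0.958 Ω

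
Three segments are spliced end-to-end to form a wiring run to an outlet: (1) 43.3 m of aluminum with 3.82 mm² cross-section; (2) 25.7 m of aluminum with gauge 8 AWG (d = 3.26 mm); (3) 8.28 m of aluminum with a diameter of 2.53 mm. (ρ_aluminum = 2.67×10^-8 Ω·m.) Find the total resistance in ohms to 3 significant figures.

Seg 1: A = 3.82 mm² = 3.820e-06 m²
R_1 = (2.67×10^-8)(43.3)/(3.820e-06) = 0.3026 Ω
Seg 2: A = π(3.26/2 mm)² = π(1.6300e-03 m)² = 8.347e-06 m²
R_2 = (2.67×10^-8)(25.7)/(8.347e-06) = 0.08221 Ω
Seg 3: A = π(d/2)² = π(1.2650e-03 m)² = 5.027e-06 m²
R_3 = (2.67×10^-8)(8.28)/(5.027e-06) = 0.04398 Ω
R_total = R_1 + R_2 + R_3 = 0.429 Ω

0.429 Ω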